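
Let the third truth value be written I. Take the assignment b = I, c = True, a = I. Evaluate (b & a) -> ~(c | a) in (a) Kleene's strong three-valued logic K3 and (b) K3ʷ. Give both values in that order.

I; I

In Kleene's strong three-valued logic K3: b & a = I & I = I
c | a = True | I = True
~(c | a) = ~True = False
(b & a) -> ~(c | a) = I -> False = I  [~I | False]
In K3ʷ: b & a = I & I = I
c | a = True | I = I
~(c | a) = ~I = I
(b & a) -> ~(c | a) = I -> I = I  [any arg is the third value ⇒ result is the third value]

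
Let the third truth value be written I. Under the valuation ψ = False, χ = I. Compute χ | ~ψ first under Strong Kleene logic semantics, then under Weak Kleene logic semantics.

In Strong Kleene logic: ~ψ = ~False = True
χ | ~ψ = I | True = True
In Weak Kleene logic: ~ψ = ~False = True
χ | ~ψ = I | True = I
They differ because Strong Kleene logic and Weak Kleene logic treat I differently under the binary connectives.

True; I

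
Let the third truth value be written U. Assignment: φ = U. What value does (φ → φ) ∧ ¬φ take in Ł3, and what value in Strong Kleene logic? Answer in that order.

U; U

In Ł3: φ → φ = U → U = true  [min(1, 1−½+½)]
¬φ = ¬U = U
(φ → φ) ∧ ¬φ = true ∧ U = U
In Strong Kleene logic: φ → φ = U → U = U  [¬U ∨ U]
¬φ = ¬U = U
(φ → φ) ∧ ¬φ = U ∧ U = U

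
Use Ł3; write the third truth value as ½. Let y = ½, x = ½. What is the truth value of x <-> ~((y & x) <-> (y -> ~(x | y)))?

true

y & x = ½ & ½ = ½
x | y = ½ | ½ = ½
~(x | y) = ~½ = ½
y -> ~(x | y) = ½ -> ½ = true
(y & x) <-> (y -> ~(x | y)) = ½ <-> true = ½
~((y & x) <-> (y -> ~(x | y))) = ~½ = ½
x <-> ~((y & x) <-> (y -> ~(x | y))) = ½ <-> ½ = true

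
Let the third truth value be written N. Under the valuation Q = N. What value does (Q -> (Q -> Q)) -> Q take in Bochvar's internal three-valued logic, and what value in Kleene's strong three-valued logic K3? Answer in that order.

In Bochvar's internal three-valued logic: Q -> Q = N -> N = N  [any arg is the third value ⇒ result is the third value]
Q -> (Q -> Q) = N -> N = N
(Q -> (Q -> Q)) -> Q = N -> N = N
In Kleene's strong three-valued logic K3: Q -> Q = N -> N = N  [~N | N]
Q -> (Q -> Q) = N -> N = N
(Q -> (Q -> Q)) -> Q = N -> N = N

N; N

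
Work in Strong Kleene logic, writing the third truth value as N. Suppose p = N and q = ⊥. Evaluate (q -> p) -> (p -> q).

q -> p = ⊥ -> N = ⊤  [~⊥ | N]
p -> q = N -> ⊥ = N
(q -> p) -> (p -> q) = ⊤ -> N = N

N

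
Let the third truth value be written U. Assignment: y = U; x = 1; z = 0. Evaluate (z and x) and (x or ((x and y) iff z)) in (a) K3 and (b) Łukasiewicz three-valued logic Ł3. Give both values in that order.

0; 0

In K3: z and x = 0 and 1 = 0
x and y = 1 and U = U
(x and y) iff z = U iff 0 = U
x or ((x and y) iff z) = 1 or U = 1
(z and x) and (x or ((x and y) iff z)) = 0 and 1 = 0
In Łukasiewicz three-valued logic Ł3: z and x = 0 and 1 = 0
x and y = 1 and U = U
(x and y) iff z = U iff 0 = U
x or ((x and y) iff z) = 1 or U = 1
(z and x) and (x or ((x and y) iff z)) = 0 and 1 = 0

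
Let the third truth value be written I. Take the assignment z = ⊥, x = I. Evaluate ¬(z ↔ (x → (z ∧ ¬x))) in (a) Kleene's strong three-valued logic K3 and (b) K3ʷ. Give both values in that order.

In Kleene's strong three-valued logic K3: ¬x = ¬I = I
z ∧ ¬x = ⊥ ∧ I = ⊥
x → (z ∧ ¬x) = I → ⊥ = I  [¬I ∨ ⊥]
z ↔ (x → (z ∧ ¬x)) = ⊥ ↔ I = I
¬(z ↔ (x → (z ∧ ¬x))) = ¬I = I
In K3ʷ: ¬x = ¬I = I
z ∧ ¬x = ⊥ ∧ I = I
x → (z ∧ ¬x) = I → I = I  [any arg is the third value ⇒ result is the third value]
z ↔ (x → (z ∧ ¬x)) = ⊥ ↔ I = I
¬(z ↔ (x → (z ∧ ¬x))) = ¬I = I

I; I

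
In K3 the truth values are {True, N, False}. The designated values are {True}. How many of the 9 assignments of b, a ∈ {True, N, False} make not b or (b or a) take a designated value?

Of the 9 assignments, 7 give a value in {True}.

7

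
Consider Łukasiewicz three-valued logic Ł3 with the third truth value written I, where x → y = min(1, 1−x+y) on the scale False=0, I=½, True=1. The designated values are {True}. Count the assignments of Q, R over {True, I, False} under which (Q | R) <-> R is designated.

Of the 9 assignments, 6 give a value in {True}.

6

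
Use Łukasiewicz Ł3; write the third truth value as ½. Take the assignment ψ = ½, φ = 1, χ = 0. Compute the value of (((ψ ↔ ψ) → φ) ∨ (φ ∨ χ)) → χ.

ψ ↔ ψ = ½ ↔ ½ = 1  [1 − |½−½|]
(ψ ↔ ψ) → φ = 1 → 1 = 1
φ ∨ χ = 1 ∨ 0 = 1
((ψ ↔ ψ) → φ) ∨ (φ ∨ χ) = 1 ∨ 1 = 1
(((ψ ↔ ψ) → φ) ∨ (φ ∨ χ)) → χ = 1 → 0 = 0

0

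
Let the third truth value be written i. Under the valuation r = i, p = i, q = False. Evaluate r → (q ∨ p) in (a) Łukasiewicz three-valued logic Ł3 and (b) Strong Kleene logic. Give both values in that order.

True; i

In Łukasiewicz three-valued logic Ł3: q ∨ p = False ∨ i = i
r → (q ∨ p) = i → i = True  [min(1, 1−½+½)]
In Strong Kleene logic: q ∨ p = False ∨ i = i
r → (q ∨ p) = i → i = i
They differ because Łukasiewicz three-valued logic Ł3 and Strong Kleene logic treat i differently under implication.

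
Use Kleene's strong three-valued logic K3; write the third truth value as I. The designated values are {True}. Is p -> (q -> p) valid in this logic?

Countermodel: p=I, q=True gives I, which is not designated.

No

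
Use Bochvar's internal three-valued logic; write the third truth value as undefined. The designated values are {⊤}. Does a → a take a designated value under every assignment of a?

No

Countermodel: a=undefined gives undefined, which is not designated.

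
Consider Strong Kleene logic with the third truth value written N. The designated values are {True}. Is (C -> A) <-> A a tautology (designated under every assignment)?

Countermodel: C=True, A=N gives N, which is not designated.

No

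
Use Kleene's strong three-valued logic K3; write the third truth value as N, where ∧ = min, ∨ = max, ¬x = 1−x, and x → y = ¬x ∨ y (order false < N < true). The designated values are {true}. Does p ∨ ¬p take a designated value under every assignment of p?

No

Countermodel: p=N gives N, which is not designated.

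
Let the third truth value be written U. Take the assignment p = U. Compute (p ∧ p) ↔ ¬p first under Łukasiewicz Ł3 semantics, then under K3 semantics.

True; U

In Łukasiewicz Ł3: p ∧ p = U ∧ U = U
¬p = ¬U = U
(p ∧ p) ↔ ¬p = U ↔ U = True  [1 − |½−½|]
In K3: p ∧ p = U ∧ U = U
¬p = ¬U = U
(p ∧ p) ↔ ¬p = U ↔ U = U
They differ because Łukasiewicz Ł3 and K3 treat U differently under implication.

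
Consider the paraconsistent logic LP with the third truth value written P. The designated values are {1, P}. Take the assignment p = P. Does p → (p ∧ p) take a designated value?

p ∧ p = P ∧ P = P
p → (p ∧ p) = P → P = P
P ∈ {1, P}.

Yes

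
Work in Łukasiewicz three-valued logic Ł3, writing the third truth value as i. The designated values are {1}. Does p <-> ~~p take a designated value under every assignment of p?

Yes

Every assignment of p over {1, i, 0} gives a value in {1}.
In particular, with p=i: p <-> ~~p = 1.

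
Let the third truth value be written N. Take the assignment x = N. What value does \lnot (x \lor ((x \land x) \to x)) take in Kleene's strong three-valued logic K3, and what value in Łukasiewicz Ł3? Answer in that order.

In Kleene's strong three-valued logic K3: x \land x = N \land N = N
(x \land x) \to x = N \to N = N  [\lnot N \lor N]
x \lor ((x \land x) \to x) = N \lor N = N
\lnot (x \lor ((x \land x) \to x)) = \lnot N = N
In Łukasiewicz Ł3: x \land x = N \land N = N
(x \land x) \to x = N \to N = true  [min(1, 1−½+½)]
x \lor ((x \land x) \to x) = N \lor true = true
\lnot (x \lor ((x \land x) \to x)) = \lnot true = false
They differ because Kleene's strong three-valued logic K3 and Łukasiewicz Ł3 treat N differently under implication.

N; false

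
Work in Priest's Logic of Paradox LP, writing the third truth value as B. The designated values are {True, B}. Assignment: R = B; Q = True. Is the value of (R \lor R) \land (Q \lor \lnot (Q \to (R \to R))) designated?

Yes

R \lor R = B \lor B = B
R \to R = B \to B = B  [\lnot B \lor B]
Q \to (R \to R) = True \to B = B
\lnot (Q \to (R \to R)) = \lnot B = B
Q \lor \lnot (Q \to (R \to R)) = True \lor B = True
(R \lor R) \land (Q \lor \lnot (Q \to (R \to R))) = B \land True = B
B ∈ {True, B}.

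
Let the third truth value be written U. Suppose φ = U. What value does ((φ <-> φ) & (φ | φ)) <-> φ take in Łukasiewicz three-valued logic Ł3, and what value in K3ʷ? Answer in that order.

In Łukasiewicz three-valued logic Ł3: φ <-> φ = U <-> U = True  [1 − |½−½|]
φ | φ = U | U = U
(φ <-> φ) & (φ | φ) = True & U = U
((φ <-> φ) & (φ | φ)) <-> φ = U <-> U = True
In K3ʷ: φ <-> φ = U <-> U = U
φ | φ = U | U = U
(φ <-> φ) & (φ | φ) = U & U = U
((φ <-> φ) & (φ | φ)) <-> φ = U <-> U = U
They differ because Łukasiewicz three-valued logic Ł3 and K3ʷ treat U differently under the binary connectives.

True; U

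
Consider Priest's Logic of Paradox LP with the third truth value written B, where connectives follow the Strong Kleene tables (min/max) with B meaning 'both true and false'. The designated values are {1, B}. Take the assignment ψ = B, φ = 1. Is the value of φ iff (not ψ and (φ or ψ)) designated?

Yes

not ψ = not B = B
φ or ψ = 1 or B = 1
not ψ and (φ or ψ) = B and 1 = B
φ iff (not ψ and (φ or ψ)) = 1 iff B = B
B ∈ {1, B}.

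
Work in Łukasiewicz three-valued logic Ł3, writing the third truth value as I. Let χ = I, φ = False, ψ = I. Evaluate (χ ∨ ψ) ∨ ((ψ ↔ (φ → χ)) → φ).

χ ∨ ψ = I ∨ I = I
φ → χ = False → I = True  [min(1, 1−0+½)]
ψ ↔ (φ → χ) = I ↔ True = I
(ψ ↔ (φ → χ)) → φ = I → False = I
(χ ∨ ψ) ∨ ((ψ ↔ (φ → χ)) → φ) = I ∨ I = I

I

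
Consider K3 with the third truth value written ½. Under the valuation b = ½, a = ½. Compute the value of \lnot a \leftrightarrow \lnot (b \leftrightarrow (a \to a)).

½

\lnot a = \lnot ½ = ½
a \to a = ½ \to ½ = ½
b \leftrightarrow (a \to a) = ½ \leftrightarrow ½ = ½
\lnot (b \leftrightarrow (a \to a)) = \lnot ½ = ½
\lnot a \leftrightarrow \lnot (b \leftrightarrow (a \to a)) = ½ \leftrightarrow ½ = ½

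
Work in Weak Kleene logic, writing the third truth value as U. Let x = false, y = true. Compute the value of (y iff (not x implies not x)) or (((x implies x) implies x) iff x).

not x = not false = true
not x = not false = true
not x implies not x = true implies true = true
y iff (not x implies not x) = true iff true = true
x implies x = false implies false = true
(x implies x) implies x = true implies false = false
((x implies x) implies x) iff x = false iff false = true
(y iff (not x implies not x)) or (((x implies x) implies x) iff x) = true or true = true

true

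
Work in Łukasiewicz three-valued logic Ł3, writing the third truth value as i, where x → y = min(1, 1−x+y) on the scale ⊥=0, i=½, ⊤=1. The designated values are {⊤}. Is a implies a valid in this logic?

Yes

Every assignment of a over {⊤, i, ⊥} gives a value in {⊤}.
In particular, with a=i: a implies a = ⊤.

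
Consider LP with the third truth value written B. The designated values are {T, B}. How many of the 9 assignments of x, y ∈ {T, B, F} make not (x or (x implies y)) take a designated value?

Designated under: (x=B, y=B); (x=B, y=F).

2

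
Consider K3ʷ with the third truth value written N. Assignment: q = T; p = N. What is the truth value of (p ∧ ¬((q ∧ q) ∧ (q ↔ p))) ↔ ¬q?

N

q ∧ q = T ∧ T = T
q ↔ p = T ↔ N = N
(q ∧ q) ∧ (q ↔ p) = T ∧ N = N
¬((q ∧ q) ∧ (q ↔ p)) = ¬N = N
p ∧ ¬((q ∧ q) ∧ (q ↔ p)) = N ∧ N = N
¬q = ¬T = F
(p ∧ ¬((q ∧ q) ∧ (q ↔ p))) ↔ ¬q = N ↔ F = N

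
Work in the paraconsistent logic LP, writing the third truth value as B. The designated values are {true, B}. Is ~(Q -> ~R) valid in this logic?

Countermodel: Q=true, R=false gives false, which is not designated.

No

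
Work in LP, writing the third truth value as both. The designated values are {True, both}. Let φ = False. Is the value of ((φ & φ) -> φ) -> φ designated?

No

φ & φ = False & False = False
(φ & φ) -> φ = False -> False = True
((φ & φ) -> φ) -> φ = True -> False = False
False ∉ {True, both}.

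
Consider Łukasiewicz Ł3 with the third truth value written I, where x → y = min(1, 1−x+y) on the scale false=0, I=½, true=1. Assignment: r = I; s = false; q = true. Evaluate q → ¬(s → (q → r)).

false

q → r = true → I = I  [min(1, 1−1+½)]
s → (q → r) = false → I = true
¬(s → (q → r)) = ¬true = false
q → ¬(s → (q → r)) = true → false = false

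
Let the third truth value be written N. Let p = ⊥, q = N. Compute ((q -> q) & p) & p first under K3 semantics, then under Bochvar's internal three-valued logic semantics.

In K3: q -> q = N -> N = N  [~N | N]
(q -> q) & p = N & ⊥ = ⊥
((q -> q) & p) & p = ⊥ & ⊥ = ⊥
In Bochvar's internal three-valued logic: q -> q = N -> N = N  [any arg is the third value ⇒ result is the third value]
(q -> q) & p = N & ⊥ = N
((q -> q) & p) & p = N & ⊥ = N
They differ because K3 and Bochvar's internal three-valued logic treat N differently under the binary connectives.

⊥; N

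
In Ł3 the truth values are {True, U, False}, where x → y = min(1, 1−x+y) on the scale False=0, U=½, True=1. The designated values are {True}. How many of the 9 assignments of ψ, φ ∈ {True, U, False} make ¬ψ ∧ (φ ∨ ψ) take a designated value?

1

Designated under: (ψ=False, φ=True).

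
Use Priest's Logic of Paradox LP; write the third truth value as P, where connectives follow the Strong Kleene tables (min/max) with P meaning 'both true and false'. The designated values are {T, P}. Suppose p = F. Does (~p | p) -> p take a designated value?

~p = ~F = T
~p | p = T | F = T
(~p | p) -> p = T -> F = F
F ∉ {T, P}.

No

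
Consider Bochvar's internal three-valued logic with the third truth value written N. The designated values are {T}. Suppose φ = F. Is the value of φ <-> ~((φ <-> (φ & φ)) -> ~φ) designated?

Yes

φ & φ = F & F = F
φ <-> (φ & φ) = F <-> F = T
~φ = ~F = T
(φ <-> (φ & φ)) -> ~φ = T -> T = T
~((φ <-> (φ & φ)) -> ~φ) = ~T = F
φ <-> ~((φ <-> (φ & φ)) -> ~φ) = F <-> F = T
T ∈ {T}.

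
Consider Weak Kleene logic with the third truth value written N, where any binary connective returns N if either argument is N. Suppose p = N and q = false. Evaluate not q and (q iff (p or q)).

N

not q = not false = true
p or q = N or false = N
q iff (p or q) = false iff N = N
not q and (q iff (p or q)) = true and N = N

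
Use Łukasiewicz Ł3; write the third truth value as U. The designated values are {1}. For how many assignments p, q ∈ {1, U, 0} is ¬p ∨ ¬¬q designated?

Of the 9 assignments, 5 give a value in {1}.

5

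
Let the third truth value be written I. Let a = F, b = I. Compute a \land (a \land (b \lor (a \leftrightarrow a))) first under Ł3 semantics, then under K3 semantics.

In Ł3: a \leftrightarrow a = F \leftrightarrow F = T
b \lor (a \leftrightarrow a) = I \lor T = T
a \land (b \lor (a \leftrightarrow a)) = F \land T = F
a \land (a \land (b \lor (a \leftrightarrow a))) = F \land F = F
In K3: a \leftrightarrow a = F \leftrightarrow F = T
b \lor (a \leftrightarrow a) = I \lor T = T
a \land (b \lor (a \leftrightarrow a)) = F \land T = F
a \land (a \land (b \lor (a \leftrightarrow a))) = F \land F = F

F; F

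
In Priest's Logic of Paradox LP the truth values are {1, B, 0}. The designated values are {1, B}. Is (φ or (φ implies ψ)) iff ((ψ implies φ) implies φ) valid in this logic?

Countermodel: φ=0, ψ=0 gives 0, which is not designated.

No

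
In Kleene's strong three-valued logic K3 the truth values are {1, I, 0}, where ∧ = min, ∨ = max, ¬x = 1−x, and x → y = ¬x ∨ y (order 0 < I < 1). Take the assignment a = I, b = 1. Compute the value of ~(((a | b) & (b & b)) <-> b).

a | b = I | 1 = 1
b & b = 1 & 1 = 1
(a | b) & (b & b) = 1 & 1 = 1
((a | b) & (b & b)) <-> b = 1 <-> 1 = 1
~(((a | b) & (b & b)) <-> b) = ~1 = 0

0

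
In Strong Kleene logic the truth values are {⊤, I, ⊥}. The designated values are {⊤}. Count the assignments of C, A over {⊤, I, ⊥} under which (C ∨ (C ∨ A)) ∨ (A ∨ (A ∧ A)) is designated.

Of the 9 assignments, 5 give a value in {⊤}.

5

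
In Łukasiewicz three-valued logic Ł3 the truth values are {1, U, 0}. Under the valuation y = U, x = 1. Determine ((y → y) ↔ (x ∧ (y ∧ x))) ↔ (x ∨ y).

y → y = U → U = 1  [min(1, 1−½+½)]
y ∧ x = U ∧ 1 = U
x ∧ (y ∧ x) = 1 ∧ U = U
(y → y) ↔ (x ∧ (y ∧ x)) = 1 ↔ U = U
x ∨ y = 1 ∨ U = 1
((y → y) ↔ (x ∧ (y ∧ x))) ↔ (x ∨ y) = U ↔ 1 = U

U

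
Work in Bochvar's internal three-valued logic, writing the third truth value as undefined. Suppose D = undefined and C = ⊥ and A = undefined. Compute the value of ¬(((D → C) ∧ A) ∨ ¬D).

D → C = undefined → ⊥ = undefined  [any arg is the third value ⇒ result is the third value]
(D → C) ∧ A = undefined ∧ undefined = undefined
¬D = ¬undefined = undefined
((D → C) ∧ A) ∨ ¬D = undefined ∨ undefined = undefined
¬(((D → C) ∧ A) ∨ ¬D) = ¬undefined = undefined

undefined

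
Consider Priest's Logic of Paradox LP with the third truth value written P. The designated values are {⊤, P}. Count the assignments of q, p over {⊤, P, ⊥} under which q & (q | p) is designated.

6

Of the 9 assignments, 6 give a value in {⊤, P}.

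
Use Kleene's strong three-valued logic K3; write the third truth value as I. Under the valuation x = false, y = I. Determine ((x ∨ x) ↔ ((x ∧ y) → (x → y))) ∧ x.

false

x ∨ x = false ∨ false = false
x ∧ y = false ∧ I = false
x → y = false → I = true
(x ∧ y) → (x → y) = false → true = true
(x ∨ x) ↔ ((x ∧ y) → (x → y)) = false ↔ true = false
((x ∨ x) ↔ ((x ∧ y) → (x → y))) ∧ x = false ∧ false = false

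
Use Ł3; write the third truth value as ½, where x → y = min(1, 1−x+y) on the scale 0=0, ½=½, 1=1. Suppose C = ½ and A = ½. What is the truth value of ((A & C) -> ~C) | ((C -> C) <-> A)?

A & C = ½ & ½ = ½
~C = ~½ = ½
(A & C) -> ~C = ½ -> ½ = 1  [min(1, 1−½+½)]
C -> C = ½ -> ½ = 1
(C -> C) <-> A = 1 <-> ½ = ½
((A & C) -> ~C) | ((C -> C) <-> A) = 1 | ½ = 1

1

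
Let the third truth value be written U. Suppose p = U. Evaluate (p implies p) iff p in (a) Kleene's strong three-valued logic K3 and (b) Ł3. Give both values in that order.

In Kleene's strong three-valued logic K3: p implies p = U implies U = U  [not U or U]
(p implies p) iff p = U iff U = U
In Ł3: p implies p = U implies U = true  [min(1, 1−½+½)]
(p implies p) iff p = true iff U = U

U; U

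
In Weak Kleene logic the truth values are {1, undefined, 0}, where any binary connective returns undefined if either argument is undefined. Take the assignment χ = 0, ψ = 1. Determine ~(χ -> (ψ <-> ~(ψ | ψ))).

0

ψ | ψ = 1 | 1 = 1
~(ψ | ψ) = ~1 = 0
ψ <-> ~(ψ | ψ) = 1 <-> 0 = 0
χ -> (ψ <-> ~(ψ | ψ)) = 0 -> 0 = 1
~(χ -> (ψ <-> ~(ψ | ψ))) = ~1 = 0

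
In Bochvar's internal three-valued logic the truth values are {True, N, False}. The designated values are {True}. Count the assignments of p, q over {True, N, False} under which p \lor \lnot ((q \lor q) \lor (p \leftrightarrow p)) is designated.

2

Designated under: (p=True, q=True); (p=True, q=False).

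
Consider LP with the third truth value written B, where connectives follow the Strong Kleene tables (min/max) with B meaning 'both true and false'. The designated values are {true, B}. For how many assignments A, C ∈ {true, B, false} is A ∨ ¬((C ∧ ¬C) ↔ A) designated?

Of the 9 assignments, 7 give a value in {true, B}.

7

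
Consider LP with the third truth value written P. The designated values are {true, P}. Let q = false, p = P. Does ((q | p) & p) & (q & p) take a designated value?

No

q | p = false | P = P
(q | p) & p = P & P = P
q & p = false & P = false
((q | p) & p) & (q & p) = P & false = false
false ∉ {true, P}.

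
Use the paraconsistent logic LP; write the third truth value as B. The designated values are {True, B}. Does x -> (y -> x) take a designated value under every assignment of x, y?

Yes

Every assignment of x, y over {True, B, False} gives a value in {True, B}.
In particular, with x=B, y=B: x -> (y -> x) = B.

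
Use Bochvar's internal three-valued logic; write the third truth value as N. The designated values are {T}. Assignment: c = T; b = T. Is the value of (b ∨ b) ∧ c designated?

Yes

b ∨ b = T ∨ T = T
(b ∨ b) ∧ c = T ∧ T = T
T ∈ {T}.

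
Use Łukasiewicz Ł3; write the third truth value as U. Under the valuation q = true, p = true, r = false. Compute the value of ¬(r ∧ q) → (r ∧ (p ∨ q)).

false

r ∧ q = false ∧ true = false
¬(r ∧ q) = ¬false = true
p ∨ q = true ∨ true = true
r ∧ (p ∨ q) = false ∧ true = false
¬(r ∧ q) → (r ∧ (p ∨ q)) = true → false = false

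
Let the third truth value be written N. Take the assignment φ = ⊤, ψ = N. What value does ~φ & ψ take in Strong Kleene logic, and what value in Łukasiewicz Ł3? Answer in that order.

⊥; ⊥

In Strong Kleene logic: ~φ = ~⊤ = ⊥
~φ & ψ = ⊥ & N = ⊥
In Łukasiewicz Ł3: ~φ = ~⊤ = ⊥
~φ & ψ = ⊥ & N = ⊥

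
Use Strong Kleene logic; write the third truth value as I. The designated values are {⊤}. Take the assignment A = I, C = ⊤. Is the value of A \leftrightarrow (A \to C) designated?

No

A \to C = I \to ⊤ = ⊤  [\lnot I \lor ⊤]
A \leftrightarrow (A \to C) = I \leftrightarrow ⊤ = I
I ∉ {⊤}.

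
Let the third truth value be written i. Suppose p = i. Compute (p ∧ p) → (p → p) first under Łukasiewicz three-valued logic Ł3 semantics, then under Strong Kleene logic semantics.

In Łukasiewicz three-valued logic Ł3: p ∧ p = i ∧ i = i
p → p = i → i = T  [min(1, 1−½+½)]
(p ∧ p) → (p → p) = i → T = T
In Strong Kleene logic: p ∧ p = i ∧ i = i
p → p = i → i = i  [¬i ∨ i]
(p ∧ p) → (p → p) = i → i = i
They differ because Łukasiewicz three-valued logic Ł3 and Strong Kleene logic treat i differently under implication.

T; i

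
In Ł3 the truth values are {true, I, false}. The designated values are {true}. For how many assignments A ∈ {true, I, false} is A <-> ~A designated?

1

A=true: false ·
A=I: true ✓
A=false: false ·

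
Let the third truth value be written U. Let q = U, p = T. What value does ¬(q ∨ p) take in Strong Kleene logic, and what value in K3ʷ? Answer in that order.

F; U

In Strong Kleene logic: q ∨ p = U ∨ T = T
¬(q ∨ p) = ¬T = F
In K3ʷ: q ∨ p = U ∨ T = U
¬(q ∨ p) = ¬U = U
They differ because Strong Kleene logic and K3ʷ treat U differently under the binary connectives.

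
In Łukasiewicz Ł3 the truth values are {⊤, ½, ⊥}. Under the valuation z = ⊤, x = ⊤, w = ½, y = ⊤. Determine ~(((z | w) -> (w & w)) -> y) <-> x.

z | w = ⊤ | ½ = ⊤
w & w = ½ & ½ = ½
(z | w) -> (w & w) = ⊤ -> ½ = ½  [min(1, 1−1+½)]
((z | w) -> (w & w)) -> y = ½ -> ⊤ = ⊤
~(((z | w) -> (w & w)) -> y) = ~⊤ = ⊥
~(((z | w) -> (w & w)) -> y) <-> x = ⊥ <-> ⊤ = ⊥

⊥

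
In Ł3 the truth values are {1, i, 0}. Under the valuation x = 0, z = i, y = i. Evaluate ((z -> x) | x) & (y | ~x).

z -> x = i -> 0 = i  [min(1, 1−½+0)]
(z -> x) | x = i | 0 = i
~x = ~0 = 1
y | ~x = i | 1 = 1
((z -> x) | x) & (y | ~x) = i & 1 = i

i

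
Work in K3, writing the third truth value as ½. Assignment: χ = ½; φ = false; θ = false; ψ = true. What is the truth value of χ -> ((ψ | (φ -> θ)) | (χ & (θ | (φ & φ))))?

φ -> θ = false -> false = true
ψ | (φ -> θ) = true | true = true
φ & φ = false & false = false
θ | (φ & φ) = false | false = false
χ & (θ | (φ & φ)) = ½ & false = false
(ψ | (φ -> θ)) | (χ & (θ | (φ & φ))) = true | false = true
χ -> ((ψ | (φ -> θ)) | (χ & (θ | (φ & φ)))) = ½ -> true = true  [~½ | true]

true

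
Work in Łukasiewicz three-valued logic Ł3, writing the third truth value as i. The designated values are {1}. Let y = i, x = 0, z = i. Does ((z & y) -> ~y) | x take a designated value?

Yes

z & y = i & i = i
~y = ~i = i
(z & y) -> ~y = i -> i = 1  [min(1, 1−½+½)]
((z & y) -> ~y) | x = 1 | 0 = 1
1 ∈ {1}.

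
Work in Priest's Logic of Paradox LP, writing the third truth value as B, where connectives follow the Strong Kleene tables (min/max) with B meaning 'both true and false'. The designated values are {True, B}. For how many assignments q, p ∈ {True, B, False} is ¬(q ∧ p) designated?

Of the 9 assignments, 8 give a value in {True, B}.

8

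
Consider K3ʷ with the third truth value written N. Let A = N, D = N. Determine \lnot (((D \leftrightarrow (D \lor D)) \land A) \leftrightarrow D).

D \lor D = N \lor N = N
D \leftrightarrow (D \lor D) = N \leftrightarrow N = N
(D \leftrightarrow (D \lor D)) \land A = N \land N = N
((D \leftrightarrow (D \lor D)) \land A) \leftrightarrow D = N \leftrightarrow N = N
\lnot (((D \leftrightarrow (D \lor D)) \land A) \leftrightarrow D) = \lnot N = N

N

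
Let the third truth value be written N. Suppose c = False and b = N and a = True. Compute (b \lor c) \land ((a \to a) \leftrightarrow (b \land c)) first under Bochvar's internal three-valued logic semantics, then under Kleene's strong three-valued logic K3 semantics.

N; False

In Bochvar's internal three-valued logic: b \lor c = N \lor False = N
a \to a = True \to True = True
b \land c = N \land False = N
(a \to a) \leftrightarrow (b \land c) = True \leftrightarrow N = N
(b \lor c) \land ((a \to a) \leftrightarrow (b \land c)) = N \land N = N
In Kleene's strong three-valued logic K3: b \lor c = N \lor False = N
a \to a = True \to True = True
b \land c = N \land False = False
(a \to a) \leftrightarrow (b \land c) = True \leftrightarrow False = False
(b \lor c) \land ((a \to a) \leftrightarrow (b \land c)) = N \land False = False
They differ because Bochvar's internal three-valued logic and Kleene's strong three-valued logic K3 treat N differently under the binary connectives.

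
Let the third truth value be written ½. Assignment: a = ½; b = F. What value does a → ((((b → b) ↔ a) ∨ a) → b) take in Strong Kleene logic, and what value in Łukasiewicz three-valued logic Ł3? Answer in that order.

In Strong Kleene logic: b → b = F → F = T
(b → b) ↔ a = T ↔ ½ = ½
((b → b) ↔ a) ∨ a = ½ ∨ ½ = ½
(((b → b) ↔ a) ∨ a) → b = ½ → F = ½  [¬½ ∨ F]
a → ((((b → b) ↔ a) ∨ a) → b) = ½ → ½ = ½
In Łukasiewicz three-valued logic Ł3: b → b = F → F = T
(b → b) ↔ a = T ↔ ½ = ½
((b → b) ↔ a) ∨ a = ½ ∨ ½ = ½
(((b → b) ↔ a) ∨ a) → b = ½ → F = ½
a → ((((b → b) ↔ a) ∨ a) → b) = ½ → ½ = T
They differ because Strong Kleene logic and Łukasiewicz three-valued logic Ł3 treat ½ differently under implication.

½; T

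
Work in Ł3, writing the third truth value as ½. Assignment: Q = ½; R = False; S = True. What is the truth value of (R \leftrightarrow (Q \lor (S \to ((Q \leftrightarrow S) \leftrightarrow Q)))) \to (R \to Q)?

Q \leftrightarrow S = ½ \leftrightarrow True = ½  [1 − |½−1|]
(Q \leftrightarrow S) \leftrightarrow Q = ½ \leftrightarrow ½ = True
S \to ((Q \leftrightarrow S) \leftrightarrow Q) = True \to True = True
Q \lor (S \to ((Q \leftrightarrow S) \leftrightarrow Q)) = ½ \lor True = True
R \leftrightarrow (Q \lor (S \to ((Q \leftrightarrow S) \leftrightarrow Q))) = False \leftrightarrow True = False
R \to Q = False \to ½ = True
(R \leftrightarrow (Q \lor (S \to ((Q \leftrightarrow S) \leftrightarrow Q)))) \to (R \to Q) = False \to True = True

True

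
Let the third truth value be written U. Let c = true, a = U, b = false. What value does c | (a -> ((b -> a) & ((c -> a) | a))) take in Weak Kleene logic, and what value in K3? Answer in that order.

In Weak Kleene logic: b -> a = false -> U = U  [any arg is the third value ⇒ result is the third value]
c -> a = true -> U = U
(c -> a) | a = U | U = U
(b -> a) & ((c -> a) | a) = U & U = U
a -> ((b -> a) & ((c -> a) | a)) = U -> U = U
c | (a -> ((b -> a) & ((c -> a) | a))) = true | U = U
In K3: b -> a = false -> U = true  [~false | U]
c -> a = true -> U = U
(c -> a) | a = U | U = U
(b -> a) & ((c -> a) | a) = true & U = U
a -> ((b -> a) & ((c -> a) | a)) = U -> U = U
c | (a -> ((b -> a) & ((c -> a) | a))) = true | U = true
They differ because Weak Kleene logic and K3 treat U differently under the binary connectives.

U; true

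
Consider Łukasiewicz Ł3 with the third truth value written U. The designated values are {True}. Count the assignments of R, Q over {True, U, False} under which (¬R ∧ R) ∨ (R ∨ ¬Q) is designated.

5

Of the 9 assignments, 5 give a value in {True}.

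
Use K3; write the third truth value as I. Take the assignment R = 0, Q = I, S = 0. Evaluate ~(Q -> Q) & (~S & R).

Q -> Q = I -> I = I  [~I | I]
~(Q -> Q) = ~I = I
~S = ~0 = 1
~S & R = 1 & 0 = 0
~(Q -> Q) & (~S & R) = I & 0 = 0

0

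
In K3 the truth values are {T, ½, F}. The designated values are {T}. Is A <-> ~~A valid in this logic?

No

Countermodel: A=½ gives ½, which is not designated.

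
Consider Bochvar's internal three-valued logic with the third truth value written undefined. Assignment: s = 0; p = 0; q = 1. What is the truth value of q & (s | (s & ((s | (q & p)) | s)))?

q & p = 1 & 0 = 0
s | (q & p) = 0 | 0 = 0
(s | (q & p)) | s = 0 | 0 = 0
s & ((s | (q & p)) | s) = 0 & 0 = 0
s | (s & ((s | (q & p)) | s)) = 0 | 0 = 0
q & (s | (s & ((s | (q & p)) | s))) = 1 & 0 = 0

0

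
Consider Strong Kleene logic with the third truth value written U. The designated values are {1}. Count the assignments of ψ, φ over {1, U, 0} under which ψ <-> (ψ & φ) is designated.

4

Designated under: (ψ=1, φ=1); (ψ=0, φ=1); (ψ=0, φ=U); (ψ=0, φ=0).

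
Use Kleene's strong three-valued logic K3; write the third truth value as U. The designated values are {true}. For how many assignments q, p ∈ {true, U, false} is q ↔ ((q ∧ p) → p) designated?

2

Designated under: (q=true, p=true); (q=true, p=false).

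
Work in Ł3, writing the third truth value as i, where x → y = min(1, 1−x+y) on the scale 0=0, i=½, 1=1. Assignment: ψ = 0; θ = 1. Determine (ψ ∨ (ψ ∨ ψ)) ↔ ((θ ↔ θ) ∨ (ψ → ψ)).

0

ψ ∨ ψ = 0 ∨ 0 = 0
ψ ∨ (ψ ∨ ψ) = 0 ∨ 0 = 0
θ ↔ θ = 1 ↔ 1 = 1
ψ → ψ = 0 → 0 = 1
(θ ↔ θ) ∨ (ψ → ψ) = 1 ∨ 1 = 1
(ψ ∨ (ψ ∨ ψ)) ↔ ((θ ↔ θ) ∨ (ψ → ψ)) = 0 ↔ 1 = 0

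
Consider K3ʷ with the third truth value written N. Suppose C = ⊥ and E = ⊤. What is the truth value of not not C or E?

not C = not ⊥ = ⊤
not not C = not ⊤ = ⊥
not not C or E = ⊥ or ⊤ = ⊤

⊤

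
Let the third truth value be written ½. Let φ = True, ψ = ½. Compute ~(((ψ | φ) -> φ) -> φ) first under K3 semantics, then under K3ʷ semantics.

False; ½

In K3: ψ | φ = ½ | True = True
(ψ | φ) -> φ = True -> True = True
((ψ | φ) -> φ) -> φ = True -> True = True
~(((ψ | φ) -> φ) -> φ) = ~True = False
In K3ʷ: ψ | φ = ½ | True = ½
(ψ | φ) -> φ = ½ -> True = ½  [any arg is the third value ⇒ result is the third value]
((ψ | φ) -> φ) -> φ = ½ -> True = ½
~(((ψ | φ) -> φ) -> φ) = ~½ = ½
They differ because K3 and K3ʷ treat ½ differently under the binary connectives.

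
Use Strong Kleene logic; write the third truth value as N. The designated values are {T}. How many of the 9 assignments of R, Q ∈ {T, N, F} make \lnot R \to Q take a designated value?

Of the 9 assignments, 5 give a value in {T}.

5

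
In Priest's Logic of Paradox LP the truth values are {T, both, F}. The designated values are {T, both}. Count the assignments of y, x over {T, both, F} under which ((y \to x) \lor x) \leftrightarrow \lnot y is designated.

8

Of the 9 assignments, 8 give a value in {T, both}.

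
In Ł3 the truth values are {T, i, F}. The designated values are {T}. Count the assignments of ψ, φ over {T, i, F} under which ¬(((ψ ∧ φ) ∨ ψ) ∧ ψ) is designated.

Designated under: (ψ=F, φ=T); (ψ=F, φ=i); (ψ=F, φ=F).

3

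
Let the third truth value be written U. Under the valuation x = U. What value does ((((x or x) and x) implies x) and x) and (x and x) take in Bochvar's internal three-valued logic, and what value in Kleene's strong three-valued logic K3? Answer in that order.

U; U

In Bochvar's internal three-valued logic: x or x = U or U = U
(x or x) and x = U and U = U
((x or x) and x) implies x = U implies U = U  [any arg is the third value ⇒ result is the third value]
(((x or x) and x) implies x) and x = U and U = U
x and x = U and U = U
((((x or x) and x) implies x) and x) and (x and x) = U and U = U
In Kleene's strong three-valued logic K3: x or x = U or U = U
(x or x) and x = U and U = U
((x or x) and x) implies x = U implies U = U
(((x or x) and x) implies x) and x = U and U = U
x and x = U and U = U
((((x or x) and x) implies x) and x) and (x and x) = U and U = U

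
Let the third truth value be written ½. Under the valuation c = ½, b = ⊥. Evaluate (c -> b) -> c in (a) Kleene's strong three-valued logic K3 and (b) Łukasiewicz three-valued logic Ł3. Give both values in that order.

In Kleene's strong three-valued logic K3: c -> b = ½ -> ⊥ = ½  [~½ | ⊥]
(c -> b) -> c = ½ -> ½ = ½
In Łukasiewicz three-valued logic Ł3: c -> b = ½ -> ⊥ = ½
(c -> b) -> c = ½ -> ½ = ⊤
They differ because Kleene's strong three-valued logic K3 and Łukasiewicz three-valued logic Ł3 treat ½ differently under implication.

½; ⊤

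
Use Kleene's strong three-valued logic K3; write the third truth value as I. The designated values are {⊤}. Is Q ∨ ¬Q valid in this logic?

No

Countermodel: Q=I gives I, which is not designated.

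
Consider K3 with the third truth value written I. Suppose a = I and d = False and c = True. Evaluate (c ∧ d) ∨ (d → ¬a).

True

c ∧ d = True ∧ False = False
¬a = ¬I = I
d → ¬a = False → I = True  [¬False ∨ I]
(c ∧ d) ∨ (d → ¬a) = False ∨ True = True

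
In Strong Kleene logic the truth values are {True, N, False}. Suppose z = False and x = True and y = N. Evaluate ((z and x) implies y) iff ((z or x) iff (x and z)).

False

z and x = False and True = False
(z and x) implies y = False implies N = True
z or x = False or True = True
x and z = True and False = False
(z or x) iff (x and z) = True iff False = False
((z and x) implies y) iff ((z or x) iff (x and z)) = True iff False = False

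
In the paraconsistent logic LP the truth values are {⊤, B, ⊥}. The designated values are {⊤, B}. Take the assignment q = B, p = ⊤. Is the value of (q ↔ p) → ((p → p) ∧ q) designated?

Yes

q ↔ p = B ↔ ⊤ = B
p → p = ⊤ → ⊤ = ⊤
(p → p) ∧ q = ⊤ ∧ B = B
(q ↔ p) → ((p → p) ∧ q) = B → B = B  [¬B ∨ B]
B ∈ {⊤, B}.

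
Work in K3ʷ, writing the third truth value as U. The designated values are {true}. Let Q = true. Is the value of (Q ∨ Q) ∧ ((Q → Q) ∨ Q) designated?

Yes

Q ∨ Q = true ∨ true = true
Q → Q = true → true = true
(Q → Q) ∨ Q = true ∨ true = true
(Q ∨ Q) ∧ ((Q → Q) ∨ Q) = true ∧ true = true
true ∈ {true}.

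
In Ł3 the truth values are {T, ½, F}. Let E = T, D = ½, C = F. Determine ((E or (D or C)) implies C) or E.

D or C = ½ or F = ½
E or (D or C) = T or ½ = T
(E or (D or C)) implies C = T implies F = F
((E or (D or C)) implies C) or E = F or T = T

T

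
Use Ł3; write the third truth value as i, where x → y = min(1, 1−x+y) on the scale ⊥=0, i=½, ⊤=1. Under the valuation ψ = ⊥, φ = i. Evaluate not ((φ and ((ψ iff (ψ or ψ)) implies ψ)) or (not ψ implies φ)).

ψ or ψ = ⊥ or ⊥ = ⊥
ψ iff (ψ or ψ) = ⊥ iff ⊥ = ⊤
(ψ iff (ψ or ψ)) implies ψ = ⊤ implies ⊥ = ⊥
φ and ((ψ iff (ψ or ψ)) implies ψ) = i and ⊥ = ⊥
not ψ = not ⊥ = ⊤
not ψ implies φ = ⊤ implies i = i
(φ and ((ψ iff (ψ or ψ)) implies ψ)) or (not ψ implies φ) = ⊥ or i = i
not ((φ and ((ψ iff (ψ or ψ)) implies ψ)) or (not ψ implies φ)) = not i = i

i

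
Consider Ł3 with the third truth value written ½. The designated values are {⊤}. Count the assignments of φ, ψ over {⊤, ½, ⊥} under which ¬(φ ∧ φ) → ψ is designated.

6

Of the 9 assignments, 6 give a value in {⊤}.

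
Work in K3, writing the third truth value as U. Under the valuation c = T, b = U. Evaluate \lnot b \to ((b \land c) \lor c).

T

\lnot b = \lnot U = U
b \land c = U \land T = U
(b \land c) \lor c = U \lor T = T
\lnot b \to ((b \land c) \lor c) = U \to T = T  [\lnot U \lor T]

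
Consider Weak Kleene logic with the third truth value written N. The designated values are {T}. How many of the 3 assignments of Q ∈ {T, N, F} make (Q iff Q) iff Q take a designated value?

Q=T: T ✓
Q=N: N ·
Q=F: F ·

1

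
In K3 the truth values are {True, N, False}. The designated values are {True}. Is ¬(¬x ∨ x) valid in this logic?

Countermodel: x=True gives False, which is not designated.

No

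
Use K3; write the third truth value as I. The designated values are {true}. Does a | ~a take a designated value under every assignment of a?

No

Countermodel: a=I gives I, which is not designated.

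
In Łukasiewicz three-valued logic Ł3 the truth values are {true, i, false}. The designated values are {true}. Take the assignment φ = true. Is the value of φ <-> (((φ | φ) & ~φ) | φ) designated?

Yes

φ | φ = true | true = true
~φ = ~true = false
(φ | φ) & ~φ = true & false = false
((φ | φ) & ~φ) | φ = false | true = true
φ <-> (((φ | φ) & ~φ) | φ) = true <-> true = true
true ∈ {true}.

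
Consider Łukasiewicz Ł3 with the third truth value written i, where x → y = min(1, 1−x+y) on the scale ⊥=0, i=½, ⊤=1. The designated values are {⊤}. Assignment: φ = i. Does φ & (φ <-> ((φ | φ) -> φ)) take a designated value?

φ | φ = i | i = i
(φ | φ) -> φ = i -> i = ⊤  [min(1, 1−½+½)]
φ <-> ((φ | φ) -> φ) = i <-> ⊤ = i
φ & (φ <-> ((φ | φ) -> φ)) = i & i = i
i ∉ {⊤}.

No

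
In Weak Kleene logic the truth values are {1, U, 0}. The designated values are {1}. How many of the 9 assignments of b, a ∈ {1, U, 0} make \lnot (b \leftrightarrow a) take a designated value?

2

Designated under: (b=1, a=0); (b=0, a=1).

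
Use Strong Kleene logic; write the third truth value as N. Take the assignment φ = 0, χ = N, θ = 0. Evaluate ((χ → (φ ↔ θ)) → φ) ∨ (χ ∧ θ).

0

φ ↔ θ = 0 ↔ 0 = 1
χ → (φ ↔ θ) = N → 1 = 1
(χ → (φ ↔ θ)) → φ = 1 → 0 = 0
χ ∧ θ = N ∧ 0 = 0
((χ → (φ ↔ θ)) → φ) ∨ (χ ∧ θ) = 0 ∨ 0 = 0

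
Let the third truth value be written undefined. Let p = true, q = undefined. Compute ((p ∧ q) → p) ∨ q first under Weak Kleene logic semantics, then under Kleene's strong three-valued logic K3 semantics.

undefined; true

In Weak Kleene logic: p ∧ q = true ∧ undefined = undefined
(p ∧ q) → p = undefined → true = undefined
((p ∧ q) → p) ∨ q = undefined ∨ undefined = undefined
In Kleene's strong three-valued logic K3: p ∧ q = true ∧ undefined = undefined
(p ∧ q) → p = undefined → true = true  [¬undefined ∨ true]
((p ∧ q) → p) ∨ q = true ∨ undefined = true
They differ because Weak Kleene logic and Kleene's strong three-valued logic K3 treat undefined differently under the binary connectives.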